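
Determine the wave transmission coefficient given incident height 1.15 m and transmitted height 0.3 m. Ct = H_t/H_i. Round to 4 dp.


Ct = H_t / H_i
Ct = 0.3 / 1.15
Ct = 0.2609

0.2609


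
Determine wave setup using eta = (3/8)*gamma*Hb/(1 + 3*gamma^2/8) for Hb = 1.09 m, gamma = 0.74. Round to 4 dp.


eta = (3/8) * gamma * Hb / (1 + 3*gamma^2/8)
Numerator = (3/8) * 0.74 * 1.09 = 0.302475
Denominator = 1 + 3*0.74^2/8 = 1 + 0.205350 = 1.205350
eta = 0.302475 / 1.205350
eta = 0.2509 m

0.2509


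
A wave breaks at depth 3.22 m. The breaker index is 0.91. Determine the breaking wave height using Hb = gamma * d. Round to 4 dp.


Hb = gamma * d
Hb = 0.91 * 3.22
Hb = 2.9302 m

2.9302


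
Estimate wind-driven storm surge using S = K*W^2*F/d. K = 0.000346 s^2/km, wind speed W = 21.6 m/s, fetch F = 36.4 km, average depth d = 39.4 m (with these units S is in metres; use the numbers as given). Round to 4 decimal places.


S = K * W^2 * F / d
W^2 = 21.6^2 = 466.56
S = 0.000346 * 466.56 * 36.4 / 39.4
Numerator = 0.000346 * 466.56 * 36.4 = 5.876043
S = 5.876043 / 39.4 = 0.1491 m

0.1491


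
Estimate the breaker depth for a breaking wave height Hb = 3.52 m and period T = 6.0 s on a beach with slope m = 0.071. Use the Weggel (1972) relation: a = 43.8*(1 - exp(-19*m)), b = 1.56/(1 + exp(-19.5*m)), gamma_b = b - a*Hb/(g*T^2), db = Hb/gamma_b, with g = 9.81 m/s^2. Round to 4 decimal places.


a = 43.8 * (1 - exp(-19 * m))
exp(-19 * 0.071) = exp(-1.3490) = 0.259500
a = 43.8 * (1 - 0.259500) = 32.433916
b = 1.56 / (1 + exp(-19.5 * m))
exp(-19.5 * 0.071) = exp(-1.3845) = 0.250449
b = 1.56 / (1 + 0.250449) = 1.247552
Hb / (g * T^2) = 3.52 / (9.81 * 6.0^2) = 3.52 / 353.1600 = 0.00996715
gamma_b = b - a * Hb/(g*T^2) = 1.247552 - 32.433916 * 0.00996715 = 0.924278
db = Hb / gamma_b = 3.52 / 0.924278
db = 3.8084 m

3.8084


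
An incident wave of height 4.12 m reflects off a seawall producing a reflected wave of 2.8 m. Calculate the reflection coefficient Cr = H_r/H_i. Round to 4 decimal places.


Cr = H_r / H_i
Cr = 2.8 / 4.12
Cr = 0.6796

0.6796


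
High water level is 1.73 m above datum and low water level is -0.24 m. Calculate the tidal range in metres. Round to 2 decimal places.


Tidal range = High water - Low water
Tidal range = 1.73 - (-0.24)
Tidal range = 1.97 m

1.97


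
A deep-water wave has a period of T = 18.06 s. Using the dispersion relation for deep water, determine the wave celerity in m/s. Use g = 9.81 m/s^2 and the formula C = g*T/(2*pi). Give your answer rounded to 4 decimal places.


We use the deep-water celerity formula:
C = g * T / (2 * pi)
C = 9.81 * 18.06 / (2 * 3.14159...)
C = 177.168600 / 6.283185
C = 28.1973 m/s

28.1973


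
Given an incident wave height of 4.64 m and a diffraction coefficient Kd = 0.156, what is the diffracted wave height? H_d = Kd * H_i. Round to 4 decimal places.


H_d = Kd * H_i
H_d = 0.156 * 4.64
H_d = 0.7238 m

0.7238


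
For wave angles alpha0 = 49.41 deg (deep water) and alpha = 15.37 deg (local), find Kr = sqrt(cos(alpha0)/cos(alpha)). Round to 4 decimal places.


Kr = sqrt(cos(alpha0) / cos(alpha))
cos(49.41) = 0.650642
cos(15.37) = 0.964234
Kr = sqrt(0.650642 / 0.964234)
Kr = sqrt(0.674775)
Kr = 0.8214

0.8214


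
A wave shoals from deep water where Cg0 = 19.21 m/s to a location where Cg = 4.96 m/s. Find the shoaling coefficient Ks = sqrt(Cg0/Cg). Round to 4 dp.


Ks = sqrt(Cg0 / Cg)
Ks = sqrt(19.21 / 4.96)
Ks = sqrt(3.8730)
Ks = 1.9680

1.9680


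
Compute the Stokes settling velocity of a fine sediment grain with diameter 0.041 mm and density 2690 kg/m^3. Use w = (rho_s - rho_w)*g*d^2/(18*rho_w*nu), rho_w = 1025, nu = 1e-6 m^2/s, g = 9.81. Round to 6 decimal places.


w = (rho_s - rho_w) * g * d^2 / (18 * rho_w * nu)
d = 0.041 mm = 0.000041 m
rho_s - rho_w = 2690 - 1025 = 1665
Numerator = 1665 * 9.81 * (0.000041)^2 = 0.000027456866
Denominator = 18 * 1025 * 1e-6 = 0.018450
w = 0.001488 m/s

0.001488


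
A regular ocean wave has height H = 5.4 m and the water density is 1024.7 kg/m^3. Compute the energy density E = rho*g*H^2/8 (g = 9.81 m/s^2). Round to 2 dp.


E = (1/8) * rho * g * H^2
E = (1/8) * 1024.7 * 9.81 * 5.4^2
E = 0.125 * 1024.7 * 9.81 * 29.1600
E = 36640.66 J/m^2

36640.66


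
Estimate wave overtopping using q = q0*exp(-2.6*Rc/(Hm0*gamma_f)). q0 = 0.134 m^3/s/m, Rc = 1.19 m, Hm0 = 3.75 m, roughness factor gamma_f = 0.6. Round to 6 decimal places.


q = q0 * exp(-2.6 * Rc / (Hm0 * gamma_f))
Exponent = -2.6 * 1.19 / (3.75 * 0.6)
= -2.6 * 1.19 / 2.2500
= -1.375111
exp(-1.375111) = 0.252812
q = 0.134 * 0.252812
q = 0.033877 m^3/s/m

0.033877


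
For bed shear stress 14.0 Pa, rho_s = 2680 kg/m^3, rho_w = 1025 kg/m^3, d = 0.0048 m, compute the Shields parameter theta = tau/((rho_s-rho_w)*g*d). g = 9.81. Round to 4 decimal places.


theta = tau / ((rho_s - rho_w) * g * d)
rho_s - rho_w = 2680 - 1025 = 1655
Denominator = 1655 * 9.81 * 0.0048 = 77.930640
theta = 14.0 / 77.930640
theta = 0.1796

0.1796


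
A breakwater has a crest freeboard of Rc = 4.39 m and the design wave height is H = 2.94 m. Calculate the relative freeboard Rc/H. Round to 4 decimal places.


Relative freeboard = Rc / H
= 4.39 / 2.94
= 1.4932

1.4932


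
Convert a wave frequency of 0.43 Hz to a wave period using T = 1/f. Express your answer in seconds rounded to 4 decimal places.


T = 1 / f
T = 1 / 0.43
T = 2.3256 s

2.3256


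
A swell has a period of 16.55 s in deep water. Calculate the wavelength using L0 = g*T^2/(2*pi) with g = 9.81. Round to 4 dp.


L0 = g * T^2 / (2 * pi)
L0 = 9.81 * 16.55^2 / (2 * pi)
L0 = 9.81 * 273.9025 / 6.28319
L0 = 2686.9835 / 6.28319
L0 = 427.6467 m

427.6467


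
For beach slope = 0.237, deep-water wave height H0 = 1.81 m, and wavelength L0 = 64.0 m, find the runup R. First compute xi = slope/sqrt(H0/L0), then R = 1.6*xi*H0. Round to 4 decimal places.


xi = slope / sqrt(H0/L0)
H0/L0 = 1.81/64.0 = 0.028281
sqrt(0.028281) = 0.168170
xi = 0.237 / 0.168170 = 1.409286
R = 1.6 * xi * H0 = 1.6 * 1.409286 * 1.81
R = 4.0813 m

4.0813


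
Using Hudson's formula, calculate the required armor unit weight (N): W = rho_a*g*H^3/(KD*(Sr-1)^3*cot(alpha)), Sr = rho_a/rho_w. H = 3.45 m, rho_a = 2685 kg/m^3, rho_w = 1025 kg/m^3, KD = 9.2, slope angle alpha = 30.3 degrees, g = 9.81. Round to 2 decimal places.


Sr = rho_a / rho_w = 2685 / 1025 = 2.619512
(Sr - 1) = 1.619512
(Sr - 1)^3 = 4.247689
cot(30.3) = 1 / tan(30.3) = 1 / 0.584353 = 1.711295
Numerator = 2685 * 9.81 * 3.45^3 = 1081609.7230
Denominator = 9.2 * 4.247689 * 1.711295 = 66.875240
W = 1081609.7230 / 66.875240
W = 16173.55 N

16173.55


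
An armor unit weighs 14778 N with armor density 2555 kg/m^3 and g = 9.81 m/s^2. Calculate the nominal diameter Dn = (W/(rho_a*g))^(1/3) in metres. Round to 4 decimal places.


V = W / (rho_a * g)
V = 14778 / (2555 * 9.81)
V = 14778 / 25064.55
V = 0.589598 m^3
Dn = V^(1/3) = 0.589598^(1/3)
Dn = 0.8385 m

0.8385


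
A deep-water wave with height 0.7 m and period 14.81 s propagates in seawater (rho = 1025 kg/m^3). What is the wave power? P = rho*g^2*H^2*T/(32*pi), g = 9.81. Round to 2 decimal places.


P = rho * g^2 * H^2 * T / (32 * pi)
P = 1025 * 9.81^2 * 0.7^2 * 14.81 / (32 * pi)
P = 1025 * 96.2361 * 0.4900 * 14.81 / 100.53096
P = 7120.54 W/m

7120.54


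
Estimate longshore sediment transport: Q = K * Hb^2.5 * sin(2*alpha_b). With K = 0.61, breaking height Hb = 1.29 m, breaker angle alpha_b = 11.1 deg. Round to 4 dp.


Q = K * Hb^2.5 * sin(2 * alpha_b)
Hb^2.5 = 1.29^2.5 = 1.890054
sin(2 * 11.1) = sin(22.2) = 0.377841
Q = 0.61 * 1.890054 * 0.377841
Q = 0.4356 m^3/s

0.4356


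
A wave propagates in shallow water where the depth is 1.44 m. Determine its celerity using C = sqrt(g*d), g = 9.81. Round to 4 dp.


Using the shallow-water approximation:
C = sqrt(g * d) = sqrt(9.81 * 1.44)
C = sqrt(14.1264)
C = 3.7585 m/s

3.7585


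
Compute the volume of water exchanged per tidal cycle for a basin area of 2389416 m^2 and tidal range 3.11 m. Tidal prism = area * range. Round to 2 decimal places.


Tidal prism = Area * Tidal range
P = 2389416 * 3.11
P = 7431083.76 m^3

7431083.76


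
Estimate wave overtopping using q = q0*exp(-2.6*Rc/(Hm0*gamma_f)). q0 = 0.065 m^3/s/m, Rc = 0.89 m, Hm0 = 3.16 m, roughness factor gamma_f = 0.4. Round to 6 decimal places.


q = q0 * exp(-2.6 * Rc / (Hm0 * gamma_f))
Exponent = -2.6 * 0.89 / (3.16 * 0.4)
= -2.6 * 0.89 / 1.2640
= -1.830696
exp(-1.830696) = 0.160302
q = 0.065 * 0.160302
q = 0.010420 m^3/s/m

0.010420


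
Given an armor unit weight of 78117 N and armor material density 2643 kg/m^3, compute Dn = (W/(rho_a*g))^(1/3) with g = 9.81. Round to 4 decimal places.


V = W / (rho_a * g)
V = 78117 / (2643 * 9.81)
V = 78117 / 25927.83
V = 3.012863 m^3
Dn = V^(1/3) = 3.012863^(1/3)
Dn = 1.4443 m

1.4443


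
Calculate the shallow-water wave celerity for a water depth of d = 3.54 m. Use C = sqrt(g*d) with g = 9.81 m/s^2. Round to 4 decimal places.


Using the shallow-water approximation:
C = sqrt(g * d) = sqrt(9.81 * 3.54)
C = sqrt(34.7274)
C = 5.8930 m/s

5.8930


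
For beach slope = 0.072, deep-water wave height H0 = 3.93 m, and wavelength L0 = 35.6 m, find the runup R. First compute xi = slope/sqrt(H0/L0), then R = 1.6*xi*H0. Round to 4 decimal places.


xi = slope / sqrt(H0/L0)
H0/L0 = 3.93/35.6 = 0.110393
sqrt(0.110393) = 0.332255
xi = 0.072 / 0.332255 = 0.216701
R = 1.6 * xi * H0 = 1.6 * 0.216701 * 3.93
R = 1.3626 m

1.3626


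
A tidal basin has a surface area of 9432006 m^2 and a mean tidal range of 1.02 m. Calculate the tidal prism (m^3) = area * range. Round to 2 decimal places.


Tidal prism = Area * Tidal range
P = 9432006 * 1.02
P = 9620646.12 m^3

9620646.12


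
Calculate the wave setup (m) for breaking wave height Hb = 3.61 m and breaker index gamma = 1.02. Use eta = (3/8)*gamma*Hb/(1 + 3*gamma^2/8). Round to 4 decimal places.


eta = (3/8) * gamma * Hb / (1 + 3*gamma^2/8)
Numerator = (3/8) * 1.02 * 3.61 = 1.380825
Denominator = 1 + 3*1.02^2/8 = 1 + 0.390150 = 1.390150
eta = 1.380825 / 1.390150
eta = 0.9933 m

0.9933


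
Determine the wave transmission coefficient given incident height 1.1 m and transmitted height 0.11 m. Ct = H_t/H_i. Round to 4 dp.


Ct = H_t / H_i
Ct = 0.11 / 1.1
Ct = 0.1000

0.1000


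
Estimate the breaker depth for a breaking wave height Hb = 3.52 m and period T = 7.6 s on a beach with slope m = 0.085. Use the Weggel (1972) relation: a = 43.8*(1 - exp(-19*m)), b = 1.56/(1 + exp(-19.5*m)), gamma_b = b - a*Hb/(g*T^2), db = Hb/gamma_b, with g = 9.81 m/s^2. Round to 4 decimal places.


a = 43.8 * (1 - exp(-19 * m))
exp(-19 * 0.085) = exp(-1.6150) = 0.198891
a = 43.8 * (1 - 0.198891) = 35.088589
b = 1.56 / (1 + exp(-19.5 * m))
exp(-19.5 * 0.085) = exp(-1.6575) = 0.190615
b = 1.56 / (1 + 0.190615) = 1.310247
Hb / (g * T^2) = 3.52 / (9.81 * 7.6^2) = 3.52 / 566.6256 = 0.00621221
gamma_b = b - a * Hb/(g*T^2) = 1.310247 - 35.088589 * 0.00621221 = 1.092269
db = Hb / gamma_b = 3.52 / 1.092269
db = 3.2226 m

3.2226


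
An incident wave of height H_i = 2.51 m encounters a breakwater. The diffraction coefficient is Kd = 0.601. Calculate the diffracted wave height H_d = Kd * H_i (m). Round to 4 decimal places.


H_d = Kd * H_i
H_d = 0.601 * 2.51
H_d = 1.5085 m

1.5085


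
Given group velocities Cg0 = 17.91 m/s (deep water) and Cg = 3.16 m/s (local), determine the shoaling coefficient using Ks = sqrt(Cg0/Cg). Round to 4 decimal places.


Ks = sqrt(Cg0 / Cg)
Ks = sqrt(17.91 / 3.16)
Ks = sqrt(5.6677)
Ks = 2.3807

2.3807


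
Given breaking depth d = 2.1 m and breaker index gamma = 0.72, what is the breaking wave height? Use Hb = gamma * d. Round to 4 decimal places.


Hb = gamma * d
Hb = 0.72 * 2.1
Hb = 1.5120 m

1.5120


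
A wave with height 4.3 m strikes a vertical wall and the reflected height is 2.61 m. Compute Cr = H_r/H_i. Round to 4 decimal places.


Cr = H_r / H_i
Cr = 2.61 / 4.3
Cr = 0.6070

0.6070


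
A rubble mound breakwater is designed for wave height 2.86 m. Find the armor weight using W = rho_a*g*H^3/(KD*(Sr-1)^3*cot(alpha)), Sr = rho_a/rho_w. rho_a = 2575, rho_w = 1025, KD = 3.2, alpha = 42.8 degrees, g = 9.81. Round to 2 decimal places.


Sr = rho_a / rho_w = 2575 / 1025 = 2.512195
(Sr - 1) = 1.512195
(Sr - 1)^3 = 3.457988
cot(42.8) = 1 / tan(42.8) = 1 / 0.926010 = 1.079902
Numerator = 2575 * 9.81 * 2.86^3 = 590941.2958
Denominator = 3.2 * 3.457988 * 1.079902 = 11.949720
W = 590941.2958 / 11.949720
W = 49452.31 N

49452.31


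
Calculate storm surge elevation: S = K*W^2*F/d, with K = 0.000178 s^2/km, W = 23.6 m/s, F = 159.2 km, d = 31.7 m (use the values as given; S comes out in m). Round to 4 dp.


S = K * W^2 * F / d
W^2 = 23.6^2 = 556.96
S = 0.000178 * 556.96 * 159.2 / 31.7
Numerator = 0.000178 * 556.96 * 159.2 = 15.782910
S = 15.782910 / 31.7 = 0.4979 m

0.4979


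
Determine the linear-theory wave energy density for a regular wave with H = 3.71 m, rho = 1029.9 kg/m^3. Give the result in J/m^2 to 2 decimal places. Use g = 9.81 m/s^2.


E = (1/8) * rho * g * H^2
E = (1/8) * 1029.9 * 9.81 * 3.71^2
E = 0.125 * 1029.9 * 9.81 * 13.7641
E = 17382.89 J/m^2

17382.89


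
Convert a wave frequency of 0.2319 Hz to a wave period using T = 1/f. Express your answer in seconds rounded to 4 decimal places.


T = 1 / f
T = 1 / 0.2319
T = 4.3122 s

4.3122


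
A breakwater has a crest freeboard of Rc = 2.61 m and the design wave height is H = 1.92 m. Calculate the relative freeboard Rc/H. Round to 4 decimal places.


Relative freeboard = Rc / H
= 2.61 / 1.92
= 1.3594

1.3594


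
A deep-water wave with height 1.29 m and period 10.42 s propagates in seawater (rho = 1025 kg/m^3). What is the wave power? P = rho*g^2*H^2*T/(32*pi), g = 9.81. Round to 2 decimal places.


P = rho * g^2 * H^2 * T / (32 * pi)
P = 1025 * 9.81^2 * 1.29^2 * 10.42 / (32 * pi)
P = 1025 * 96.2361 * 1.6641 * 10.42 / 100.53096
P = 17014.11 W/m

17014.11


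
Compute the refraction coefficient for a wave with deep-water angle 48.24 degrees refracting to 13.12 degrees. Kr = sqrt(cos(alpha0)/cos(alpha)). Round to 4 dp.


Kr = sqrt(cos(alpha0) / cos(alpha))
cos(48.24) = 0.666012
cos(13.12) = 0.973897
Kr = sqrt(0.666012 / 0.973897)
Kr = sqrt(0.683863)
Kr = 0.8270

0.8270


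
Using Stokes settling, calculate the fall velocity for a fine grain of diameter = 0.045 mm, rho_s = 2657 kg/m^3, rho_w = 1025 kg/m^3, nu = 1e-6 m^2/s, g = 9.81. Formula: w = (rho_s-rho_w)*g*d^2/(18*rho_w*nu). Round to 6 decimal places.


w = (rho_s - rho_w) * g * d^2 / (18 * rho_w * nu)
d = 0.045 mm = 0.000045 m
rho_s - rho_w = 2657 - 1025 = 1632
Numerator = 1632 * 9.81 * (0.000045)^2 = 0.000032420088
Denominator = 18 * 1025 * 1e-6 = 0.018450
w = 0.001757 m/s

0.001757


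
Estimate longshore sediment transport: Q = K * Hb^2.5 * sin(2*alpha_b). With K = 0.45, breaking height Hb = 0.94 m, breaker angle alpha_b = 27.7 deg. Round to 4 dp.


Q = K * Hb^2.5 * sin(2 * alpha_b)
Hb^2.5 = 0.94^2.5 = 0.856682
sin(2 * 27.7) = sin(55.4) = 0.823136
Q = 0.45 * 0.856682 * 0.823136
Q = 0.3173 m^3/s

0.3173


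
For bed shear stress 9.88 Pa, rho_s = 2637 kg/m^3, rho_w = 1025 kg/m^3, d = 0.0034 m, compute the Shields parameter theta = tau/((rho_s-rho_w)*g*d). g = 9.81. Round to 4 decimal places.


theta = tau / ((rho_s - rho_w) * g * d)
rho_s - rho_w = 2637 - 1025 = 1612
Denominator = 1612 * 9.81 * 0.0034 = 53.766648
theta = 9.88 / 53.766648
theta = 0.1838

0.1838


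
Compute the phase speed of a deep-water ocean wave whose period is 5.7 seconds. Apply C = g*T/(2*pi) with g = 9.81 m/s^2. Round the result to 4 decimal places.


We use the deep-water celerity formula:
C = g * T / (2 * pi)
C = 9.81 * 5.7 / (2 * 3.14159...)
C = 55.917000 / 6.283185
C = 8.8995 m/s

8.8995


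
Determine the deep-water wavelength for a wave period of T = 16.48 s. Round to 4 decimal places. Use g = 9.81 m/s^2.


L0 = g * T^2 / (2 * pi)
L0 = 9.81 * 16.48^2 / (2 * pi)
L0 = 9.81 * 271.5904 / 6.28319
L0 = 2664.3018 / 6.28319
L0 = 424.0368 m

424.0368


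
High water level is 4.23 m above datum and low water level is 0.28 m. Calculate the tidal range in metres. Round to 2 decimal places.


Tidal range = High water - Low water
Tidal range = 4.23 - (0.28)
Tidal range = 3.95 m

3.95


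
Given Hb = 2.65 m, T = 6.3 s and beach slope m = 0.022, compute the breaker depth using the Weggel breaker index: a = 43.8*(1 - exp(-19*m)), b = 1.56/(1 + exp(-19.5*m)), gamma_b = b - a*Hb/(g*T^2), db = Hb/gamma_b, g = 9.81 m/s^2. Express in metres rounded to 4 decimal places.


a = 43.8 * (1 - exp(-19 * m))
exp(-19 * 0.022) = exp(-0.4180) = 0.658362
a = 43.8 * (1 - 0.658362) = 14.963734
b = 1.56 / (1 + exp(-19.5 * m))
exp(-19.5 * 0.022) = exp(-0.4290) = 0.651160
b = 1.56 / (1 + 0.651160) = 0.944790
Hb / (g * T^2) = 2.65 / (9.81 * 6.3^2) = 2.65 / 389.3589 = 0.00680606
gamma_b = b - a * Hb/(g*T^2) = 0.944790 - 14.963734 * 0.00680606 = 0.842946
db = Hb / gamma_b = 2.65 / 0.842946
db = 3.1437 m

3.1437


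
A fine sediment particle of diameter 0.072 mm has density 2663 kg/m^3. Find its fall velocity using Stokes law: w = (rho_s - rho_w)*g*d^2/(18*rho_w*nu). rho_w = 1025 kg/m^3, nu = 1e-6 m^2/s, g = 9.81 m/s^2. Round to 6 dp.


w = (rho_s - rho_w) * g * d^2 / (18 * rho_w * nu)
d = 0.072 mm = 0.000072 m
rho_s - rho_w = 2663 - 1025 = 1638
Numerator = 1638 * 9.81 * (0.000072)^2 = 0.000083300556
Denominator = 18 * 1025 * 1e-6 = 0.018450
w = 0.004515 m/s

0.004515


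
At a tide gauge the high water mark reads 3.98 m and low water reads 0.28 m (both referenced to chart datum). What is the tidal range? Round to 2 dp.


Tidal range = High water - Low water
Tidal range = 3.98 - (0.28)
Tidal range = 3.70 m

3.70


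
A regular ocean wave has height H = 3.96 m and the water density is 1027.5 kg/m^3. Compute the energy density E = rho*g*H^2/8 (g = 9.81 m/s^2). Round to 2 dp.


E = (1/8) * rho * g * H^2
E = (1/8) * 1027.5 * 9.81 * 3.96^2
E = 0.125 * 1027.5 * 9.81 * 15.6816
E = 19758.37 J/m^2

19758.37


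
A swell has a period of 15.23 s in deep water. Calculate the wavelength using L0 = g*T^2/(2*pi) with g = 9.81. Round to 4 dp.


L0 = g * T^2 / (2 * pi)
L0 = 9.81 * 15.23^2 / (2 * pi)
L0 = 9.81 * 231.9529 / 6.28319
L0 = 2275.4579 / 6.28319
L0 = 362.1504 m

362.1504


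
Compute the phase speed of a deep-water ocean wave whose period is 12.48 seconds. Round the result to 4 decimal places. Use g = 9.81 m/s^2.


We use the deep-water celerity formula:
C = g * T / (2 * pi)
C = 9.81 * 12.48 / (2 * 3.14159...)
C = 122.428800 / 6.283185
C = 19.4851 m/s

19.4851


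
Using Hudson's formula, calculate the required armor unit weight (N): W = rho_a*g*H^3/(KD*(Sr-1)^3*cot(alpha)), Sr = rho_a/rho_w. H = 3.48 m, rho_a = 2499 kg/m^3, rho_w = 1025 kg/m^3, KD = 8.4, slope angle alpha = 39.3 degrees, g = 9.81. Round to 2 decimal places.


Sr = rho_a / rho_w = 2499 / 1025 = 2.438049
(Sr - 1) = 1.438049
(Sr - 1)^3 = 2.973862
cot(39.3) = 1 / tan(39.3) = 1 / 0.818491 = 1.221761
Numerator = 2499 * 9.81 * 3.48^3 = 1033172.8743
Denominator = 8.4 * 2.973862 * 1.221761 = 30.520138
W = 1033172.8743 / 30.520138
W = 33852.17 N

33852.17


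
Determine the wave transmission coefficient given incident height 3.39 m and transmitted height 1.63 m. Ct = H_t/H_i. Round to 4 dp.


Ct = H_t / H_i
Ct = 1.63 / 3.39
Ct = 0.4808

0.4808


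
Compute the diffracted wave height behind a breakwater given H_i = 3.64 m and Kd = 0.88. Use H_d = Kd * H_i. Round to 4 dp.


H_d = Kd * H_i
H_d = 0.88 * 3.64
H_d = 3.2032 m

3.2032


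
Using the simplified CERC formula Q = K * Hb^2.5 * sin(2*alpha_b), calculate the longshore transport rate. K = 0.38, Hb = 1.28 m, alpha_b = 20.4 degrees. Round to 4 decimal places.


Q = K * Hb^2.5 * sin(2 * alpha_b)
Hb^2.5 = 1.28^2.5 = 1.853638
sin(2 * 20.4) = sin(40.8) = 0.653421
Q = 0.38 * 1.853638 * 0.653421
Q = 0.4603 m^3/s

0.4603


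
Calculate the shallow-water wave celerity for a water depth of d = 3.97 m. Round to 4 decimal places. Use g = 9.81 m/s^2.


Using the shallow-water approximation:
C = sqrt(g * d) = sqrt(9.81 * 3.97)
C = sqrt(38.9457)
C = 6.2406 m/s

6.2406


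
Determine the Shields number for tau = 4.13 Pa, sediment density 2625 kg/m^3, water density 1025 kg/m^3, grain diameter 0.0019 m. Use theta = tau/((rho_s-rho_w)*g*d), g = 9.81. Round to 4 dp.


theta = tau / ((rho_s - rho_w) * g * d)
rho_s - rho_w = 2625 - 1025 = 1600
Denominator = 1600 * 9.81 * 0.0019 = 29.822400
theta = 4.13 / 29.822400
theta = 0.1385

0.1385


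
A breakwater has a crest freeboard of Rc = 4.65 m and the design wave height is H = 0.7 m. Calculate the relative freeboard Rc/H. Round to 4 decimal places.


Relative freeboard = Rc / H
= 4.65 / 0.7
= 6.6429

6.6429


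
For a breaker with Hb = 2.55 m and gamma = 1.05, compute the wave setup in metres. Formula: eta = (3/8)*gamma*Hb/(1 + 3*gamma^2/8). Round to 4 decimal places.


eta = (3/8) * gamma * Hb / (1 + 3*gamma^2/8)
Numerator = (3/8) * 1.05 * 2.55 = 1.004063
Denominator = 1 + 3*1.05^2/8 = 1 + 0.413438 = 1.413438
eta = 1.004063 / 1.413438
eta = 0.7104 m

0.7104


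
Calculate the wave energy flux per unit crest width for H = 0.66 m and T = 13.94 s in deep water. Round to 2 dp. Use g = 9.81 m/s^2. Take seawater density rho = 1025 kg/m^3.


P = rho * g^2 * H^2 * T / (32 * pi)
P = 1025 * 9.81^2 * 0.66^2 * 13.94 / (32 * pi)
P = 1025 * 96.2361 * 0.4356 * 13.94 / 100.53096
P = 5958.17 W/m

5958.17


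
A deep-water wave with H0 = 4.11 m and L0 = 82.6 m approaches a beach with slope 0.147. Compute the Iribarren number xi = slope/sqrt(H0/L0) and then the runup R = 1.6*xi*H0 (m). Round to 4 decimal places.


xi = slope / sqrt(H0/L0)
H0/L0 = 4.11/82.6 = 0.049758
sqrt(0.049758) = 0.223065
xi = 0.147 / 0.223065 = 0.659002
R = 1.6 * xi * H0 = 1.6 * 0.659002 * 4.11
R = 4.3336 m

4.3336


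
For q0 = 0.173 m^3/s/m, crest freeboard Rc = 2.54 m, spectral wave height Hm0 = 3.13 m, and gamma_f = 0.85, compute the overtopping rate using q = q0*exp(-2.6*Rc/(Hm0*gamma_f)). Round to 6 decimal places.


q = q0 * exp(-2.6 * Rc / (Hm0 * gamma_f))
Exponent = -2.6 * 2.54 / (3.13 * 0.85)
= -2.6 * 2.54 / 2.6605
= -2.482240
exp(-2.482240) = 0.083556
q = 0.173 * 0.083556
q = 0.014455 m^3/s/m

0.014455


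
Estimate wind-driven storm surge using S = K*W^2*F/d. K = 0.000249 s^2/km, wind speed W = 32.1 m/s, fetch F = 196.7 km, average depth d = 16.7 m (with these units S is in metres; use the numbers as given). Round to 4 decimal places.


S = K * W^2 * F / d
W^2 = 32.1^2 = 1030.41
S = 0.000249 * 1030.41 * 196.7 / 16.7
Numerator = 0.000249 * 1030.41 * 196.7 = 50.467730
S = 50.467730 / 16.7 = 3.0220 m

3.0220


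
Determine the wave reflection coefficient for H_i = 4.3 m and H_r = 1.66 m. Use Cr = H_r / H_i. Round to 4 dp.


Cr = H_r / H_i
Cr = 1.66 / 4.3
Cr = 0.3860

0.3860


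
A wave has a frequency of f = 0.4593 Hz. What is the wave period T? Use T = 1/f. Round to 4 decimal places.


T = 1 / f
T = 1 / 0.4593
T = 2.1772 s

2.1772


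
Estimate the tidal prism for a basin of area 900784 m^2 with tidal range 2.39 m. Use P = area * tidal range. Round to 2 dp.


Tidal prism = Area * Tidal range
P = 900784 * 2.39
P = 2152873.76 m^3

2152873.76


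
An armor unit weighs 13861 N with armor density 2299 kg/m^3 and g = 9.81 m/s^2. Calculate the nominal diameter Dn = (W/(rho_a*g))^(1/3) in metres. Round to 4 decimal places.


V = W / (rho_a * g)
V = 13861 / (2299 * 9.81)
V = 13861 / 22553.19
V = 0.614592 m^3
Dn = V^(1/3) = 0.614592^(1/3)
Dn = 0.8502 m

0.8502


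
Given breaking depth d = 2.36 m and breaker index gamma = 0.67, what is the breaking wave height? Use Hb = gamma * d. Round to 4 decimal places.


Hb = gamma * d
Hb = 0.67 * 2.36
Hb = 1.5812 m

1.5812


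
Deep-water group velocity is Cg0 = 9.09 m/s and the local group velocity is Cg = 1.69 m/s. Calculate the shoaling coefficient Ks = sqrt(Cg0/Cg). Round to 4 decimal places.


Ks = sqrt(Cg0 / Cg)
Ks = sqrt(9.09 / 1.69)
Ks = sqrt(5.3787)
Ks = 2.3192

2.3192


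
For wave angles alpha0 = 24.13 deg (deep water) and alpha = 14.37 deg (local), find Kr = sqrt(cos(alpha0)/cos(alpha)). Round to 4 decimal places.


Kr = sqrt(cos(alpha0) / cos(alpha))
cos(24.13) = 0.912620
cos(14.37) = 0.968713
Kr = sqrt(0.912620 / 0.968713)
Kr = sqrt(0.942095)
Kr = 0.9706

0.9706


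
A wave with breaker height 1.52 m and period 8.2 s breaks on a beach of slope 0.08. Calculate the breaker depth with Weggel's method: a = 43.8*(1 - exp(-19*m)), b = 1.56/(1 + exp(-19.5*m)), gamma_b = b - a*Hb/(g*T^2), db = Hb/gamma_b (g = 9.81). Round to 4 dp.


a = 43.8 * (1 - exp(-19 * m))
exp(-19 * 0.08) = exp(-1.5200) = 0.218712
a = 43.8 * (1 - 0.218712) = 34.220419
b = 1.56 / (1 + exp(-19.5 * m))
exp(-19.5 * 0.08) = exp(-1.5600) = 0.210136
b = 1.56 / (1 + 0.210136) = 1.289111
Hb / (g * T^2) = 1.52 / (9.81 * 8.2^2) = 1.52 / 659.6244 = 0.00230434
gamma_b = b - a * Hb/(g*T^2) = 1.289111 - 34.220419 * 0.00230434 = 1.210256
db = Hb / gamma_b = 1.52 / 1.210256
db = 1.2559 m

1.2559


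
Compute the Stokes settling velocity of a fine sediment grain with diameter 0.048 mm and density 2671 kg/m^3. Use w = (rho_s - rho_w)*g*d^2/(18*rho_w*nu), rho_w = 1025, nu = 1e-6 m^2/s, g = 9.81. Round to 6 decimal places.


w = (rho_s - rho_w) * g * d^2 / (18 * rho_w * nu)
d = 0.048 mm = 0.000048 m
rho_s - rho_w = 2671 - 1025 = 1646
Numerator = 1646 * 9.81 * (0.000048)^2 = 0.000037203287
Denominator = 18 * 1025 * 1e-6 = 0.018450
w = 0.002016 m/s

0.002016


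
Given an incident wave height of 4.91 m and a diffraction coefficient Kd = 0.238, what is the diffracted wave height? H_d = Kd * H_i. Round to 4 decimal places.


H_d = Kd * H_i
H_d = 0.238 * 4.91
H_d = 1.1686 m

1.1686


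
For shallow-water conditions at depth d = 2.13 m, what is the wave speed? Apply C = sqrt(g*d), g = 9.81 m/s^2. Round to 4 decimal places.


Using the shallow-water approximation:
C = sqrt(g * d) = sqrt(9.81 * 2.13)
C = sqrt(20.8953)
C = 4.5711 m/s

4.5711


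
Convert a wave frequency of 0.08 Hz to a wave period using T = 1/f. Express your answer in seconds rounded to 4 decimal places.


T = 1 / f
T = 1 / 0.08
T = 12.5000 s

12.5000


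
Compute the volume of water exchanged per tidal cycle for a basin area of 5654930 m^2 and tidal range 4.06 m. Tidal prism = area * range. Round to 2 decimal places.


Tidal prism = Area * Tidal range
P = 5654930 * 4.06
P = 22959015.80 m^3

22959015.80


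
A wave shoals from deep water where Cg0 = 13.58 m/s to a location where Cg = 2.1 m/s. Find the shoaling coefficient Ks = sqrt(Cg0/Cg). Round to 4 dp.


Ks = sqrt(Cg0 / Cg)
Ks = sqrt(13.58 / 2.1)
Ks = sqrt(6.4667)
Ks = 2.5430

2.5430


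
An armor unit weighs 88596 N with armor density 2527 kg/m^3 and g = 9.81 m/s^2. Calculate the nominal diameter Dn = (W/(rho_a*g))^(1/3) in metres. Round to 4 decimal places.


V = W / (rho_a * g)
V = 88596 / (2527 * 9.81)
V = 88596 / 24789.87
V = 3.573879 m^3
Dn = V^(1/3) = 3.573879^(1/3)
Dn = 1.5289 m

1.5289


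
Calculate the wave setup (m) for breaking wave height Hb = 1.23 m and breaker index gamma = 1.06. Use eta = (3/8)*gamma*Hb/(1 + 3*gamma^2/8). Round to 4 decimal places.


eta = (3/8) * gamma * Hb / (1 + 3*gamma^2/8)
Numerator = (3/8) * 1.06 * 1.23 = 0.488925
Denominator = 1 + 3*1.06^2/8 = 1 + 0.421350 = 1.421350
eta = 0.488925 / 1.421350
eta = 0.3440 m

0.3440


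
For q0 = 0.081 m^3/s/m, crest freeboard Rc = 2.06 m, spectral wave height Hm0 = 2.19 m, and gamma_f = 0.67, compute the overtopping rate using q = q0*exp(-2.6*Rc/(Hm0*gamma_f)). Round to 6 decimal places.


q = q0 * exp(-2.6 * Rc / (Hm0 * gamma_f))
Exponent = -2.6 * 2.06 / (2.19 * 0.67)
= -2.6 * 2.06 / 1.4673
= -3.650242
exp(-3.650242) = 0.025985
q = 0.081 * 0.025985
q = 0.002105 m^3/s/m

0.002105


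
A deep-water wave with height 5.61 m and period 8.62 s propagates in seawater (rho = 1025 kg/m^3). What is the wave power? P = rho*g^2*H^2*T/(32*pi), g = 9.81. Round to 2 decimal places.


P = rho * g^2 * H^2 * T / (32 * pi)
P = 1025 * 9.81^2 * 5.61^2 * 8.62 / (32 * pi)
P = 1025 * 96.2361 * 31.4721 * 8.62 / 100.53096
P = 266192.01 W/m

266192.01


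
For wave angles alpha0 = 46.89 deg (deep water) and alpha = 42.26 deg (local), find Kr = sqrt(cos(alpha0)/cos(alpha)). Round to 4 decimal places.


Kr = sqrt(cos(alpha0) / cos(alpha))
cos(46.89) = 0.683401
cos(42.26) = 0.740101
Kr = sqrt(0.683401 / 0.740101)
Kr = sqrt(0.923389)
Kr = 0.9609

0.9609


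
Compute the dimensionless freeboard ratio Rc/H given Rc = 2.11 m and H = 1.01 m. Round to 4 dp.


Relative freeboard = Rc / H
= 2.11 / 1.01
= 2.0891

2.0891


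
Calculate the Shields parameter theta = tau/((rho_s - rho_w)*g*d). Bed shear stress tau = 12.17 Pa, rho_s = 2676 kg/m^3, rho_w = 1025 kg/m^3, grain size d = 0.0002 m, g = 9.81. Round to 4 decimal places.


theta = tau / ((rho_s - rho_w) * g * d)
rho_s - rho_w = 2676 - 1025 = 1651
Denominator = 1651 * 9.81 * 0.0002 = 3.239262
theta = 12.17 / 3.239262
theta = 3.7570

3.7570


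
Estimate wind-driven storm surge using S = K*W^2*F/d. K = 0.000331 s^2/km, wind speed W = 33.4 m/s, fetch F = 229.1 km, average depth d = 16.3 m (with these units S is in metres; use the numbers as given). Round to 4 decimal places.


S = K * W^2 * F / d
W^2 = 33.4^2 = 1115.56
S = 0.000331 * 1115.56 * 229.1 / 16.3
Numerator = 0.000331 * 1115.56 * 229.1 = 84.595257
S = 84.595257 / 16.3 = 5.1899 m

5.1899


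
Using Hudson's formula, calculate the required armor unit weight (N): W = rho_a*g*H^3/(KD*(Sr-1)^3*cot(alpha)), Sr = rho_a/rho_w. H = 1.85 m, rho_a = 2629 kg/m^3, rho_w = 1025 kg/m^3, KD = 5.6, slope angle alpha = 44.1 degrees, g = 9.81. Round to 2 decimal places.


Sr = rho_a / rho_w = 2629 / 1025 = 2.564878
(Sr - 1) = 1.564878
(Sr - 1)^3 = 3.832141
cot(44.1) = 1 / tan(44.1) = 1 / 0.969067 = 1.031920
Numerator = 2629 * 9.81 * 1.85^3 = 163295.7112
Denominator = 5.6 * 3.832141 * 1.031920 = 22.144992
W = 163295.7112 / 22.144992
W = 7373.93 N

7373.93


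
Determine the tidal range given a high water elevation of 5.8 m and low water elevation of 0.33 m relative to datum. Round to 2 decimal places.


Tidal range = High water - Low water
Tidal range = 5.8 - (0.33)
Tidal range = 5.47 m

5.47


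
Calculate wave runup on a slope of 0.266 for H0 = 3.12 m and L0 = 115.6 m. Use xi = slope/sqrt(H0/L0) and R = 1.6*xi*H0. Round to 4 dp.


xi = slope / sqrt(H0/L0)
H0/L0 = 3.12/115.6 = 0.026990
sqrt(0.026990) = 0.164285
xi = 0.266 / 0.164285 = 1.619136
R = 1.6 * xi * H0 = 1.6 * 1.619136 * 3.12
R = 8.0827 m

8.0827


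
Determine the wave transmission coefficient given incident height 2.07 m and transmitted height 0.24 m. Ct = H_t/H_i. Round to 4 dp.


Ct = H_t / H_i
Ct = 0.24 / 2.07
Ct = 0.1159

0.1159


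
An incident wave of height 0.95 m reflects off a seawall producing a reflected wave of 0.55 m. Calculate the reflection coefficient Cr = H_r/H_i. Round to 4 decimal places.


Cr = H_r / H_i
Cr = 0.55 / 0.95
Cr = 0.5789

0.5789


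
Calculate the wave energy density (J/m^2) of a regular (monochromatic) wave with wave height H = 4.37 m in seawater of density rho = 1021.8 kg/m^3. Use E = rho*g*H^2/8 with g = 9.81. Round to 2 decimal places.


E = (1/8) * rho * g * H^2
E = (1/8) * 1021.8 * 9.81 * 4.37^2
E = 0.125 * 1021.8 * 9.81 * 19.0969
E = 23928.08 J/m^2

23928.08


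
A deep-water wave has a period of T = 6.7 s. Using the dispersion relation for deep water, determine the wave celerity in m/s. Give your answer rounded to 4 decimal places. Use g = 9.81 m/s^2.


We use the deep-water celerity formula:
C = g * T / (2 * pi)
C = 9.81 * 6.7 / (2 * 3.14159...)
C = 65.727000 / 6.283185
C = 10.4608 m/s

10.4608


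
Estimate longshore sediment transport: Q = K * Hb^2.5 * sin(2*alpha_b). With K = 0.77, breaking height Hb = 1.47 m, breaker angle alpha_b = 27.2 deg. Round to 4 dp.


Q = K * Hb^2.5 * sin(2 * alpha_b)
Hb^2.5 = 1.47^2.5 = 2.619952
sin(2 * 27.2) = sin(54.4) = 0.813101
Q = 0.77 * 2.619952 * 0.813101
Q = 1.6403 m^3/s

1.6403


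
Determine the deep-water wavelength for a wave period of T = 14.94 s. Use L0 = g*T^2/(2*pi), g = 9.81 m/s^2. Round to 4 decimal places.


L0 = g * T^2 / (2 * pi)
L0 = 9.81 * 14.94^2 / (2 * pi)
L0 = 9.81 * 223.2036 / 6.28319
L0 = 2189.6273 / 6.28319
L0 = 348.4900 m

348.4900


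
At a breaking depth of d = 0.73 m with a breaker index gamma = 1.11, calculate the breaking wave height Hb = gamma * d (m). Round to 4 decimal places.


Hb = gamma * d
Hb = 1.11 * 0.73
Hb = 0.8103 m

0.8103


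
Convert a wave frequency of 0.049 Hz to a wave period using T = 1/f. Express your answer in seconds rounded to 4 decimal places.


T = 1 / f
T = 1 / 0.049
T = 20.4082 s

20.4082


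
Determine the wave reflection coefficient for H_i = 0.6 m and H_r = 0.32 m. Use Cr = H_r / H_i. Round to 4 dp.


Cr = H_r / H_i
Cr = 0.32 / 0.6
Cr = 0.5333

0.5333


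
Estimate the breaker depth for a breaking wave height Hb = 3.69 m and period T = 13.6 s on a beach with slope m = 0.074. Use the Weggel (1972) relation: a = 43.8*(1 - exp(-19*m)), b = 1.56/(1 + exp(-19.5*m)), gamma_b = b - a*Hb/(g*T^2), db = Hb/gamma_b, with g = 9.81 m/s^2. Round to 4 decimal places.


a = 43.8 * (1 - exp(-19 * m))
exp(-19 * 0.074) = exp(-1.4060) = 0.245122
a = 43.8 * (1 - 0.245122) = 33.063665
b = 1.56 / (1 + exp(-19.5 * m))
exp(-19.5 * 0.074) = exp(-1.4430) = 0.236218
b = 1.56 / (1 + 0.236218) = 1.261913
Hb / (g * T^2) = 3.69 / (9.81 * 13.6^2) = 3.69 / 1814.4576 = 0.00203367
gamma_b = b - a * Hb/(g*T^2) = 1.261913 - 33.063665 * 0.00203367 = 1.194673
db = Hb / gamma_b = 3.69 / 1.194673
db = 3.0887 m

3.0887


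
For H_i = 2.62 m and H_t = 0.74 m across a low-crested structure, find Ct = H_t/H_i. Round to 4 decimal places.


Ct = H_t / H_i
Ct = 0.74 / 2.62
Ct = 0.2824

0.2824


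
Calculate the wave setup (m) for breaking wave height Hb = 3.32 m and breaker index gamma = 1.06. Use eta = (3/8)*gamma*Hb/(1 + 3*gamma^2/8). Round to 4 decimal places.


eta = (3/8) * gamma * Hb / (1 + 3*gamma^2/8)
Numerator = (3/8) * 1.06 * 3.32 = 1.319700
Denominator = 1 + 3*1.06^2/8 = 1 + 0.421350 = 1.421350
eta = 1.319700 / 1.421350
eta = 0.9285 m

0.9285


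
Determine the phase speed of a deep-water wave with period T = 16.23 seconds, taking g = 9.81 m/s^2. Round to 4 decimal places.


We use the deep-water celerity formula:
C = g * T / (2 * pi)
C = 9.81 * 16.23 / (2 * 3.14159...)
C = 159.216300 / 6.283185
C = 25.3401 m/s

25.3401


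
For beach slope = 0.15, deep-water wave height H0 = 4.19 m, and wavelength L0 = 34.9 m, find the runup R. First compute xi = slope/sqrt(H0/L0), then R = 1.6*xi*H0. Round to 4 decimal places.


xi = slope / sqrt(H0/L0)
H0/L0 = 4.19/34.9 = 0.120057
sqrt(0.120057) = 0.346493
xi = 0.15 / 0.346493 = 0.432909
R = 1.6 * xi * H0 = 1.6 * 0.432909 * 4.19
R = 2.9022 m

2.9022


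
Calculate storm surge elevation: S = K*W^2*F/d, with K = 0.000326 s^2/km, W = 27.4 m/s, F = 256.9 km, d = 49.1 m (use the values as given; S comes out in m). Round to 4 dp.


S = K * W^2 * F / d
W^2 = 27.4^2 = 750.76
S = 0.000326 * 750.76 * 256.9 / 49.1
Numerator = 0.000326 * 750.76 * 256.9 = 62.875700
S = 62.875700 / 49.1 = 1.2806 m

1.2806


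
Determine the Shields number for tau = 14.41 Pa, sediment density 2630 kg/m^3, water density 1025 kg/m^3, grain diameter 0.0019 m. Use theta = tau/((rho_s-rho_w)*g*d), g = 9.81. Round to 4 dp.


theta = tau / ((rho_s - rho_w) * g * d)
rho_s - rho_w = 2630 - 1025 = 1605
Denominator = 1605 * 9.81 * 0.0019 = 29.915595
theta = 14.41 / 29.915595
theta = 0.4817

0.4817


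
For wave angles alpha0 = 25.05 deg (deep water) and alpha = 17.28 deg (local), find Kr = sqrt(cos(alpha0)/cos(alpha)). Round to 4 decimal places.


Kr = sqrt(cos(alpha0) / cos(alpha))
cos(25.05) = 0.905939
cos(17.28) = 0.954865
Kr = sqrt(0.905939 / 0.954865)
Kr = sqrt(0.948761)
Kr = 0.9740

0.9740


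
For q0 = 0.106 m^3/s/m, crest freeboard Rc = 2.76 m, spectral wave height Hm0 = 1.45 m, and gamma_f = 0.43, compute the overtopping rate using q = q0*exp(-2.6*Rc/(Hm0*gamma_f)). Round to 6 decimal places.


q = q0 * exp(-2.6 * Rc / (Hm0 * gamma_f))
Exponent = -2.6 * 2.76 / (1.45 * 0.43)
= -2.6 * 2.76 / 0.6235
= -11.509222
exp(-11.509222) = 0.000010
q = 0.106 * 0.000010
q = 0.000001 m^3/s/m

0.000001


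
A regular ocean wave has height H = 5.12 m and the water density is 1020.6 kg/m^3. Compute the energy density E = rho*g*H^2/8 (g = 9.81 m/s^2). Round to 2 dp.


E = (1/8) * rho * g * H^2
E = (1/8) * 1020.6 * 9.81 * 5.12^2
E = 0.125 * 1020.6 * 9.81 * 26.2144
E = 32807.60 J/m^2

32807.60


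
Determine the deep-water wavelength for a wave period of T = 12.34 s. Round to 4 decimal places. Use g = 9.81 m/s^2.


L0 = g * T^2 / (2 * pi)
L0 = 9.81 * 12.34^2 / (2 * pi)
L0 = 9.81 * 152.2756 / 6.28319
L0 = 1493.8236 / 6.28319
L0 = 237.7494 m

237.7494


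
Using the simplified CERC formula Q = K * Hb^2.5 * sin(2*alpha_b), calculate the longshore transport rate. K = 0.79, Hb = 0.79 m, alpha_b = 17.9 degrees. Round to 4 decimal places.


Q = K * Hb^2.5 * sin(2 * alpha_b)
Hb^2.5 = 0.79^2.5 = 0.554712
sin(2 * 17.9) = sin(35.8) = 0.584958
Q = 0.79 * 0.554712 * 0.584958
Q = 0.2563 m^3/s

0.2563


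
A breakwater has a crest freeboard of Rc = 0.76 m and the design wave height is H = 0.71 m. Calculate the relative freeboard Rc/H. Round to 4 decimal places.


Relative freeboard = Rc / H
= 0.76 / 0.71
= 1.0704

1.0704


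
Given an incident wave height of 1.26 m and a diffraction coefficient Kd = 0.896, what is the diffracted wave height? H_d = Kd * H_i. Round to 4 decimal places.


H_d = Kd * H_i
H_d = 0.896 * 1.26
H_d = 1.1290 m

1.1290


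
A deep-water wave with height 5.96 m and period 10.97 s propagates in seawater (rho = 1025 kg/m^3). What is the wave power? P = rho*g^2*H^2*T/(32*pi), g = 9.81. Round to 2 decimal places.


P = rho * g^2 * H^2 * T / (32 * pi)
P = 1025 * 9.81^2 * 5.96^2 * 10.97 / (32 * pi)
P = 1025 * 96.2361 * 35.5216 * 10.97 / 100.53096
P = 382350.07 W/m

382350.07


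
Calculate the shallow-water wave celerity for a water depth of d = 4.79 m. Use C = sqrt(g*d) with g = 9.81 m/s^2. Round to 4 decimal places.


Using the shallow-water approximation:
C = sqrt(g * d) = sqrt(9.81 * 4.79)
C = sqrt(46.9899)
C = 6.8549 m/s

6.8549


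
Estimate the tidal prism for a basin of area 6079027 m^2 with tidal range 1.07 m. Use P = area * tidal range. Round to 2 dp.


Tidal prism = Area * Tidal range
P = 6079027 * 1.07
P = 6504558.89 m^3

6504558.89


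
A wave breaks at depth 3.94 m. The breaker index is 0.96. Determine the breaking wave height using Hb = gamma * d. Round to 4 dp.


Hb = gamma * d
Hb = 0.96 * 3.94
Hb = 3.7824 m

3.7824


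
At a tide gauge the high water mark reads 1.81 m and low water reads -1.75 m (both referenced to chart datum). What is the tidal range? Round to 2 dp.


Tidal range = High water - Low water
Tidal range = 1.81 - (-1.75)
Tidal range = 3.56 m

3.56


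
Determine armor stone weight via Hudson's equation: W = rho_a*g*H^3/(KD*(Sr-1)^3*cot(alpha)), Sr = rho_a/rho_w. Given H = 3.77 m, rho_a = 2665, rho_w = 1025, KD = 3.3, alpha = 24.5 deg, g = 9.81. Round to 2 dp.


Sr = rho_a / rho_w = 2665 / 1025 = 2.600000
(Sr - 1) = 1.600000
(Sr - 1)^3 = 4.096000
cot(24.5) = 1 / tan(24.5) = 1 / 0.455726 = 2.194300
Numerator = 2665 * 9.81 * 3.77^3 = 1400845.6032
Denominator = 3.3 * 4.096000 * 2.194300 = 29.659911
W = 1400845.6032 / 29.659911
W = 47230.27 N

47230.27


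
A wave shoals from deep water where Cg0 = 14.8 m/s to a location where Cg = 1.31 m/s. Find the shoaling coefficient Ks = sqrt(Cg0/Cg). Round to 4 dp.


Ks = sqrt(Cg0 / Cg)
Ks = sqrt(14.8 / 1.31)
Ks = sqrt(11.2977)
Ks = 3.3612

3.3612


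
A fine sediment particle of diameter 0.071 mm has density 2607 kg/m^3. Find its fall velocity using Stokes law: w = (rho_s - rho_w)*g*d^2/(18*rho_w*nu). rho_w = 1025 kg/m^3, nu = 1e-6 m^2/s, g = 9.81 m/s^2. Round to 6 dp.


w = (rho_s - rho_w) * g * d^2 / (18 * rho_w * nu)
d = 0.071 mm = 0.000071 m
rho_s - rho_w = 2607 - 1025 = 1582
Numerator = 1582 * 9.81 * (0.000071)^2 = 0.000078233396
Denominator = 18 * 1025 * 1e-6 = 0.018450
w = 0.004240 m/s

0.004240
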